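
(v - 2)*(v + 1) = v^2 - v - 2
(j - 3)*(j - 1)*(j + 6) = j^3 + 2*j^2 - 21*j + 18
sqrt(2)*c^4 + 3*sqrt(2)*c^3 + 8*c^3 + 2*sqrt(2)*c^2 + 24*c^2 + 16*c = c*(c + 2)*(c + 4*sqrt(2))*(sqrt(2)*c + sqrt(2))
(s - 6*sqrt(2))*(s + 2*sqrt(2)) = s^2 - 4*sqrt(2)*s - 24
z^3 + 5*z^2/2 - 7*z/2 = z*(z - 1)*(z + 7/2)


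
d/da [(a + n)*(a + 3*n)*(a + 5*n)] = 3*a^2 + 18*a*n + 23*n^2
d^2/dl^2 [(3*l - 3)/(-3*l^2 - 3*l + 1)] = 54*(l*(3*l^2 + 3*l - 1) - (l - 1)*(2*l + 1)^2)/(3*l^2 + 3*l - 1)^3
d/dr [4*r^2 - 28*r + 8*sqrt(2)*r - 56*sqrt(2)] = 8*r - 28 + 8*sqrt(2)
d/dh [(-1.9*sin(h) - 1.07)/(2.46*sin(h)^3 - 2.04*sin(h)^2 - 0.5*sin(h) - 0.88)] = (9.348*sin(h)^3 + 4.0206*sin(h)^2 - 4.3656*sin(h) + 1.137)*cos(h)/(6.0516*sin(h)^6 - 10.0368*sin(h)^5 + 1.7016*sin(h)^4 - 2.2896*sin(h)^3 + 3.8404*sin(h)^2 + 0.88*sin(h) + 0.7744)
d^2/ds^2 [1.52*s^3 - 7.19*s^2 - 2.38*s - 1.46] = 9.12*s - 14.38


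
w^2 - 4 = (w - 2)*(w + 2)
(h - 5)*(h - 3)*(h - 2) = h^3 - 10*h^2 + 31*h - 30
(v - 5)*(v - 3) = v^2 - 8*v + 15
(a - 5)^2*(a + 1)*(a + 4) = a^4 - 5*a^3 - 21*a^2 + 85*a + 100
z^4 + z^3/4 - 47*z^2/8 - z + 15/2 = (z - 2)*(z - 5/4)*(z + 3/2)*(z + 2)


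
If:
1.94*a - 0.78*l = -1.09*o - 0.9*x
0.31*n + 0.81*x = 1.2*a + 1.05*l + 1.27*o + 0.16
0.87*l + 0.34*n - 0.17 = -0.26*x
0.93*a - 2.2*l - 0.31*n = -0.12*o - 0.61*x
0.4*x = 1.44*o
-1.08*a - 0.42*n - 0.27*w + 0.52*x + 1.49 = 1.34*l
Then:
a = 0.56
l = -0.51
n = 2.75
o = -0.34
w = -0.81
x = -1.23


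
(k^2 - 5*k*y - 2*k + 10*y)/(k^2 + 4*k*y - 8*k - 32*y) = (k^2 - 5*k*y - 2*k + 10*y)/(k^2 + 4*k*y - 8*k - 32*y)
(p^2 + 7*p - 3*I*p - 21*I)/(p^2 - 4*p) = (p^2 + p*(7 - 3*I) - 21*I)/(p*(p - 4))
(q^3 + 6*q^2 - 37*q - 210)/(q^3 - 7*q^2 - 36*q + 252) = (q^2 + 12*q + 35)/(q^2 - q - 42)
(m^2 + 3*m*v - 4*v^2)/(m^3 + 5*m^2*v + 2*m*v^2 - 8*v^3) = 1/(m + 2*v)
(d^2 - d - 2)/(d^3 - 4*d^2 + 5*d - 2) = (d + 1)/(d^2 - 2*d + 1)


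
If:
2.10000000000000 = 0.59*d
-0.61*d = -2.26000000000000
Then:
No Solution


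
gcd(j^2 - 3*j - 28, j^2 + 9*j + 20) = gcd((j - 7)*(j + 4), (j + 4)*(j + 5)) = j + 4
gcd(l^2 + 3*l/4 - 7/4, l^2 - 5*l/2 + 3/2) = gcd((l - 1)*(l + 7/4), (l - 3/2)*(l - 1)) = l - 1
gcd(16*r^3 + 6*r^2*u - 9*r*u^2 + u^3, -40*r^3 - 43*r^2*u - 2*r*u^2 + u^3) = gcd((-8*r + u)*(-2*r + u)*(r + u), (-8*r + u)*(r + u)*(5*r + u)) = 8*r^2 + 7*r*u - u^2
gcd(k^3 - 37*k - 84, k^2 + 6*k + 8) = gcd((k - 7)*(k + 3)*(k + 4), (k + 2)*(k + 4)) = k + 4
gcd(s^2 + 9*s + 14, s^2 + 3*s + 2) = s + 2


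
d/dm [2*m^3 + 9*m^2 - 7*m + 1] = 6*m^2 + 18*m - 7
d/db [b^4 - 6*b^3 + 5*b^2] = 2*b*(2*b^2 - 9*b + 5)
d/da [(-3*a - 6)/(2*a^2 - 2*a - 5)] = 3*(2*a^2 + 8*a + 1)/(4*a^4 - 8*a^3 - 16*a^2 + 20*a + 25)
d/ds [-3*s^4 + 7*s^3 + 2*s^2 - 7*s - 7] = -12*s^3 + 21*s^2 + 4*s - 7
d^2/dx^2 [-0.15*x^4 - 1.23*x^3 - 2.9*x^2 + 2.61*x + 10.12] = -1.8*x^2 - 7.38*x - 5.8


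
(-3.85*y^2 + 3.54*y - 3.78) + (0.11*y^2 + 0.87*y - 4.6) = -3.74*y^2 + 4.41*y - 8.38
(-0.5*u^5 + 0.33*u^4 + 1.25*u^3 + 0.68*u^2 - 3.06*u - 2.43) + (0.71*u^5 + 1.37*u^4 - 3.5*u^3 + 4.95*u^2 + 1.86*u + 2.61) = 0.21*u^5 + 1.7*u^4 - 2.25*u^3 + 5.63*u^2 - 1.2*u + 0.18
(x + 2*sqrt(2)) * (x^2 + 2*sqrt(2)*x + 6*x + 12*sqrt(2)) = x^3 + 4*sqrt(2)*x^2 + 6*x^2 + 8*x + 24*sqrt(2)*x + 48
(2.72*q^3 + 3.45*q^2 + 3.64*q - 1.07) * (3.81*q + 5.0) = 10.3632*q^4 + 26.7445*q^3 + 31.1184*q^2 + 14.1233*q - 5.35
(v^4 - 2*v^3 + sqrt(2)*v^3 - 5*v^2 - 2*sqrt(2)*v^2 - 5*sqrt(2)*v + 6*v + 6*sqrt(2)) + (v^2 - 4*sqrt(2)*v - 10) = v^4 - 2*v^3 + sqrt(2)*v^3 - 4*v^2 - 2*sqrt(2)*v^2 - 9*sqrt(2)*v + 6*v - 10 + 6*sqrt(2)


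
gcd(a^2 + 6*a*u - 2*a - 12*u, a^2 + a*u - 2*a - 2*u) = a - 2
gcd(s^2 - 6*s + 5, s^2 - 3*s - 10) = s - 5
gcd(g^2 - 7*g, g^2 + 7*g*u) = g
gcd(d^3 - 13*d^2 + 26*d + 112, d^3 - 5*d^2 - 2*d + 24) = d + 2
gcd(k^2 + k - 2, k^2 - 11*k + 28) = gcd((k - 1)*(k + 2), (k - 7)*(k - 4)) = 1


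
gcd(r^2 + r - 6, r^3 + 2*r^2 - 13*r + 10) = r - 2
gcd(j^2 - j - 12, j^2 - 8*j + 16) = j - 4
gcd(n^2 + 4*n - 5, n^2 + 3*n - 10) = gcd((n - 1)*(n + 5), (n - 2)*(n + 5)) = n + 5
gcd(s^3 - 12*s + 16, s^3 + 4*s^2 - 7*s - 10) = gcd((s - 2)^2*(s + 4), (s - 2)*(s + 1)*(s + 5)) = s - 2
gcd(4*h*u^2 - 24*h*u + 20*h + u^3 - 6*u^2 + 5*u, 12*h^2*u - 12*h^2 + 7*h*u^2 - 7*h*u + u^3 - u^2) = 4*h*u - 4*h + u^2 - u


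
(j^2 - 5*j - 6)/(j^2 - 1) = (j - 6)/(j - 1)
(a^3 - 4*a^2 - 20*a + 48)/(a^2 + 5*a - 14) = (a^2 - 2*a - 24)/(a + 7)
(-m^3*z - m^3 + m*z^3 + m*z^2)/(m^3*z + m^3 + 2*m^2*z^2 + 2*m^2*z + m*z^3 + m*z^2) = (-m + z)/(m + z)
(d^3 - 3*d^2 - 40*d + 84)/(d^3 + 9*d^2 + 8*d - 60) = (d - 7)/(d + 5)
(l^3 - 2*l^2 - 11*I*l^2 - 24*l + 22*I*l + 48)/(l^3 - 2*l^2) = 1 - 11*I/l - 24/l^2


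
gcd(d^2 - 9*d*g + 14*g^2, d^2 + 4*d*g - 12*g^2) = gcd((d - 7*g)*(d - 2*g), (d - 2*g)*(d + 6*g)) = d - 2*g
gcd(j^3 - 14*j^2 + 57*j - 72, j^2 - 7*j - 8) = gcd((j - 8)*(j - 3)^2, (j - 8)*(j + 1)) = j - 8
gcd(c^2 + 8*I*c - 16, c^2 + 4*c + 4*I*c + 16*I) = c + 4*I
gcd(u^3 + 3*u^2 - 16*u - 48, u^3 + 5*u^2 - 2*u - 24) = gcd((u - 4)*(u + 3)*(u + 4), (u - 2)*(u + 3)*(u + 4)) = u^2 + 7*u + 12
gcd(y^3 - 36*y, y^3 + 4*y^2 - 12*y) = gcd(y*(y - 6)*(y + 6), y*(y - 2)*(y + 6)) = y^2 + 6*y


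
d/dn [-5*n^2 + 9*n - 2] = 9 - 10*n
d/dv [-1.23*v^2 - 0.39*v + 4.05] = -2.46*v - 0.39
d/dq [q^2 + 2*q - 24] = 2*q + 2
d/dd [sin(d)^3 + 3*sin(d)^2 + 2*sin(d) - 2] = (3*sin(d)^2 + 6*sin(d) + 2)*cos(d)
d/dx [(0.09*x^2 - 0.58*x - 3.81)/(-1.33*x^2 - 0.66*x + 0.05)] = (-0.8308*x^2 - 10.1256*x - 2.5436)/(1.7689*x^4 + 1.7556*x^3 + 0.3026*x^2 - 0.066*x + 0.0025)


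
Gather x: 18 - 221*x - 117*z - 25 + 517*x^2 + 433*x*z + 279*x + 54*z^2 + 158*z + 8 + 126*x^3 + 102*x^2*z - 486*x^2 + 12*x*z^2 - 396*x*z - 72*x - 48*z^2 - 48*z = 126*x^3 + x^2*(102*z + 31) + x*(12*z^2 + 37*z - 14) + 6*z^2 - 7*z + 1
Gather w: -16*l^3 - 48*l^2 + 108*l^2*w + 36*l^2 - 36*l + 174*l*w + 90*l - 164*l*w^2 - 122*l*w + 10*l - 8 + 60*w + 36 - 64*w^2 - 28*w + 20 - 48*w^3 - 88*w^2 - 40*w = -16*l^3 - 12*l^2 + 64*l - 48*w^3 + w^2*(-164*l - 152) + w*(108*l^2 + 52*l - 8) + 48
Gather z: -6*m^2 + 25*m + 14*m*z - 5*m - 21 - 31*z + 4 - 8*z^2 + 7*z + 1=-6*m^2 + 20*m - 8*z^2 + z*(14*m - 24) - 16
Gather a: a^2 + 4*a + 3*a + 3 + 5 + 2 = a^2 + 7*a + 10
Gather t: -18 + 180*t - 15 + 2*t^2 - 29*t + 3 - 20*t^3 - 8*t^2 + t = -20*t^3 - 6*t^2 + 152*t - 30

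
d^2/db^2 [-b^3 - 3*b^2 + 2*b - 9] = -6*b - 6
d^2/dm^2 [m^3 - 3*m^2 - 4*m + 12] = 6*m - 6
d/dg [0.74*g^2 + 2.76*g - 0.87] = 1.48*g + 2.76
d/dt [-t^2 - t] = -2*t - 1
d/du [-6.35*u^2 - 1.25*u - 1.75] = -12.7*u - 1.25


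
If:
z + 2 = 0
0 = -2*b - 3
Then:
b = -3/2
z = -2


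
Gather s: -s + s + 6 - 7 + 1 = 0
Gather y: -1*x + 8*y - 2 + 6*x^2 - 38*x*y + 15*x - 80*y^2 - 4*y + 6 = 6*x^2 + 14*x - 80*y^2 + y*(4 - 38*x) + 4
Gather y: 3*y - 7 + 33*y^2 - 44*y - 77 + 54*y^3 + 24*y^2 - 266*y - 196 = 54*y^3 + 57*y^2 - 307*y - 280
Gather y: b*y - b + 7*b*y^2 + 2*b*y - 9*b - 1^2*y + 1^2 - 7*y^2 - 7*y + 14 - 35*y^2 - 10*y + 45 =-10*b + y^2*(7*b - 42) + y*(3*b - 18) + 60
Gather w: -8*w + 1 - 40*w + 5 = 6 - 48*w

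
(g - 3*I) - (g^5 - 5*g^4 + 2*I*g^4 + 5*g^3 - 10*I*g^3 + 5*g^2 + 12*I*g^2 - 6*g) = -g^5 + 5*g^4 - 2*I*g^4 - 5*g^3 + 10*I*g^3 - 5*g^2 - 12*I*g^2 + 7*g - 3*I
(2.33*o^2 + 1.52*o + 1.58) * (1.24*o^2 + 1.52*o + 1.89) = 2.8892*o^4 + 5.4264*o^3 + 8.6733*o^2 + 5.2744*o + 2.9862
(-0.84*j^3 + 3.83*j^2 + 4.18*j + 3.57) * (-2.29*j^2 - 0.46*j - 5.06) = 1.9236*j^5 - 8.3843*j^4 - 7.0836*j^3 - 29.4779*j^2 - 22.793*j - 18.0642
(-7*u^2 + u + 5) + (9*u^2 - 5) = 2*u^2 + u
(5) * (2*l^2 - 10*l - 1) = 10*l^2 - 50*l - 5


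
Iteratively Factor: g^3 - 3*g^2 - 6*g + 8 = (g - 4)*(g^2 + g - 2) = (g - 4)*(g + 2)*(g - 1)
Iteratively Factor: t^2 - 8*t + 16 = (t - 4)*(t - 4)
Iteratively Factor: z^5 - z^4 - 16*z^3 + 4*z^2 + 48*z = (z)*(z^4 - z^3 - 16*z^2 + 4*z + 48) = z*(z - 2)*(z^3 + z^2 - 14*z - 24) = z*(z - 4)*(z - 2)*(z^2 + 5*z + 6) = z*(z - 4)*(z - 2)*(z + 2)*(z + 3)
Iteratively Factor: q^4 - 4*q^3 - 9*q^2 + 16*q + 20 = (q + 2)*(q^3 - 6*q^2 + 3*q + 10) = (q - 5)*(q + 2)*(q^2 - q - 2) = (q - 5)*(q - 2)*(q + 2)*(q + 1)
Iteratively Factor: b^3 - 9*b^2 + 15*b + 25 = (b - 5)*(b^2 - 4*b - 5) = (b - 5)*(b + 1)*(b - 5)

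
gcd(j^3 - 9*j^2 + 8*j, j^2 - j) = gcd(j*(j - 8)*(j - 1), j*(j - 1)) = j^2 - j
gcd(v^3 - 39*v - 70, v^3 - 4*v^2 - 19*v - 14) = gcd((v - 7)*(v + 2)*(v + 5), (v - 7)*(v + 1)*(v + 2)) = v^2 - 5*v - 14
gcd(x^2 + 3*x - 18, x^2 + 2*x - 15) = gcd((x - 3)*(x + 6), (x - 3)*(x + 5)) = x - 3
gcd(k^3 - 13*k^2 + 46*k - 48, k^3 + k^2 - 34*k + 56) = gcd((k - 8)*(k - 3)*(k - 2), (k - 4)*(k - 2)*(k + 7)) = k - 2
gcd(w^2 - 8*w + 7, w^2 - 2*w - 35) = w - 7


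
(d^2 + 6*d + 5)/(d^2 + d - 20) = (d + 1)/(d - 4)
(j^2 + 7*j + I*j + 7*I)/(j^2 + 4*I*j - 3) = (j + 7)/(j + 3*I)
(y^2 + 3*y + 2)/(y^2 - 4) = (y + 1)/(y - 2)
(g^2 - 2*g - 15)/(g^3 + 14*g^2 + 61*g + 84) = (g - 5)/(g^2 + 11*g + 28)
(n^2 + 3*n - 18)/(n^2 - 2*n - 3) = (n + 6)/(n + 1)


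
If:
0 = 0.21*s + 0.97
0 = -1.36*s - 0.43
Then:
No Solution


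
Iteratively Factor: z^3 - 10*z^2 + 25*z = (z - 5)*(z^2 - 5*z) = (z - 5)^2*(z)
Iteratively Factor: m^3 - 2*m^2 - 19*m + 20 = (m - 1)*(m^2 - m - 20) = (m - 1)*(m + 4)*(m - 5)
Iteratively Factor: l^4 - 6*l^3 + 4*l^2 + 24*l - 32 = (l - 4)*(l^3 - 2*l^2 - 4*l + 8) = (l - 4)*(l - 2)*(l^2 - 4) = (l - 4)*(l - 2)*(l + 2)*(l - 2)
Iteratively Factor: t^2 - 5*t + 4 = (t - 1)*(t - 4)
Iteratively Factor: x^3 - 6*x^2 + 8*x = (x)*(x^2 - 6*x + 8) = x*(x - 4)*(x - 2)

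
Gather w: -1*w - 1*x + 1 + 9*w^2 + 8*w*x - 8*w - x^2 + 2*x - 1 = 9*w^2 + w*(8*x - 9) - x^2 + x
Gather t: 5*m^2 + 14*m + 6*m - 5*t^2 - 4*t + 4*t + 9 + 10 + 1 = 5*m^2 + 20*m - 5*t^2 + 20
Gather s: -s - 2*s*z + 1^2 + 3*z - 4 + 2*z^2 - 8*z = s*(-2*z - 1) + 2*z^2 - 5*z - 3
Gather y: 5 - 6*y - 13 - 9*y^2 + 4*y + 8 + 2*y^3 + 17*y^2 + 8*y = 2*y^3 + 8*y^2 + 6*y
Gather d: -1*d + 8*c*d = d*(8*c - 1)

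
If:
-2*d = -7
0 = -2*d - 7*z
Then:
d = 7/2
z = -1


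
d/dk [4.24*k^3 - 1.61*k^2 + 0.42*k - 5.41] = 12.72*k^2 - 3.22*k + 0.42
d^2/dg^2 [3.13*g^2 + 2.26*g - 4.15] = 6.26000000000000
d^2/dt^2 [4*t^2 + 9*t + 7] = 8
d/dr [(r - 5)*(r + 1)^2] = 3*(r - 3)*(r + 1)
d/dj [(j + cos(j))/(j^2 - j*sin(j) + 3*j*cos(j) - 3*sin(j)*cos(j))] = (2*j^2*sin(j) + j^2*cos(j) - j^2 - 2*j*cos(j) + 3*j*cos(2*j) + j - sin(2*j) + 9*cos(j)/4 - 3*cos(2*j)/2 + 3*cos(3*j)/4 - 3/2)/((j - sin(j))^2*(j + 3*cos(j))^2)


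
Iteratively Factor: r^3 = (r)*(r^2) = r^2*(r)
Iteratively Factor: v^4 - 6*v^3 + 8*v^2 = (v - 4)*(v^3 - 2*v^2) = v*(v - 4)*(v^2 - 2*v) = v^2*(v - 4)*(v - 2)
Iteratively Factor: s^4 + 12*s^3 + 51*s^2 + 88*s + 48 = (s + 3)*(s^3 + 9*s^2 + 24*s + 16) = (s + 3)*(s + 4)*(s^2 + 5*s + 4) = (s + 1)*(s + 3)*(s + 4)*(s + 4)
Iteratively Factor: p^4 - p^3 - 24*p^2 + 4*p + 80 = (p + 2)*(p^3 - 3*p^2 - 18*p + 40) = (p - 5)*(p + 2)*(p^2 + 2*p - 8) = (p - 5)*(p - 2)*(p + 2)*(p + 4)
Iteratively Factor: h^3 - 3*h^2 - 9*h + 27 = (h + 3)*(h^2 - 6*h + 9) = (h - 3)*(h + 3)*(h - 3)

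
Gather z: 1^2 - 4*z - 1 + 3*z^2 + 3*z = 3*z^2 - z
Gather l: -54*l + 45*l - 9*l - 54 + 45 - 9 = -18*l - 18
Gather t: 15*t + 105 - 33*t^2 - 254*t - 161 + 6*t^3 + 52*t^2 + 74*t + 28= 6*t^3 + 19*t^2 - 165*t - 28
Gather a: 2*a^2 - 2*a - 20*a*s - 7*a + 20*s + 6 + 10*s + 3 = 2*a^2 + a*(-20*s - 9) + 30*s + 9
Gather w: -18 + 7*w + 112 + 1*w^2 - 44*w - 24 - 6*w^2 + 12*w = -5*w^2 - 25*w + 70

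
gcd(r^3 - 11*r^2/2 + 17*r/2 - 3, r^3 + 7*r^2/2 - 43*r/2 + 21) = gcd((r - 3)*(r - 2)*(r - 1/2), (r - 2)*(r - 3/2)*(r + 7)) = r - 2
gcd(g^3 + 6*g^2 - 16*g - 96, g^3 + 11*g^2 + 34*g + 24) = g^2 + 10*g + 24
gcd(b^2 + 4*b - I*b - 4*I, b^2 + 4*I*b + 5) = b - I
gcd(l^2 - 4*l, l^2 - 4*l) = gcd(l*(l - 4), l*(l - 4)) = l^2 - 4*l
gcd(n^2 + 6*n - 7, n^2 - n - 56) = n + 7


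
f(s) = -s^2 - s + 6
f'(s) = -2*s - 1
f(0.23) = 5.72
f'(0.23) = -1.46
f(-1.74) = 4.71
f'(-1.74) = 2.48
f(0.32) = 5.58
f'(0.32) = -1.64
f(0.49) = 5.27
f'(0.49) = -1.98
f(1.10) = 3.69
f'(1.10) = -3.20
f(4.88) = -22.69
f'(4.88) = -10.76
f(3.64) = -10.89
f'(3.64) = -8.28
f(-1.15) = 5.83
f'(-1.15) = 1.30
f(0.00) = 6.00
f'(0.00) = -1.00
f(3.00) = -6.00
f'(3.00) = -7.00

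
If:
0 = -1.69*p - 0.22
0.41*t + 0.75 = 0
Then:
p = -0.13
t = -1.83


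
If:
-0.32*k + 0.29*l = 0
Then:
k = 0.90625*l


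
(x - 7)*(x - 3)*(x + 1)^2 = x^4 - 8*x^3 + 2*x^2 + 32*x + 21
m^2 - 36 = (m - 6)*(m + 6)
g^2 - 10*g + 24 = (g - 6)*(g - 4)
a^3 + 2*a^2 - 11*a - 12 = (a - 3)*(a + 1)*(a + 4)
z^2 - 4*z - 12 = (z - 6)*(z + 2)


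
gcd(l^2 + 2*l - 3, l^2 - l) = l - 1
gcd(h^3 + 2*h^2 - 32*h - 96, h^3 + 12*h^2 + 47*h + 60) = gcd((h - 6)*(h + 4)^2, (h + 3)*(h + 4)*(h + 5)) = h + 4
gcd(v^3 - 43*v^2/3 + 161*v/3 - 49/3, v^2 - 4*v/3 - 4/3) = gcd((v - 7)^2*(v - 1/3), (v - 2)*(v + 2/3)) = 1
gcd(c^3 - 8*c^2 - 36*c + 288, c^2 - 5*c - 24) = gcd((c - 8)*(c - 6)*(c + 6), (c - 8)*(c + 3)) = c - 8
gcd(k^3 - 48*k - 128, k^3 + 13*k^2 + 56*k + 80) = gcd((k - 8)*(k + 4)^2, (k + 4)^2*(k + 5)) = k^2 + 8*k + 16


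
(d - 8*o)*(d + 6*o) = d^2 - 2*d*o - 48*o^2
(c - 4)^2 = c^2 - 8*c + 16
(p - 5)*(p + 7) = p^2 + 2*p - 35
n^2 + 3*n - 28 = (n - 4)*(n + 7)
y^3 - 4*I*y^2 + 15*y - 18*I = (y - 6*I)*(y - I)*(y + 3*I)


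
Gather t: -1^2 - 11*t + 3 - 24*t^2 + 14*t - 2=-24*t^2 + 3*t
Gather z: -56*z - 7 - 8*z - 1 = -64*z - 8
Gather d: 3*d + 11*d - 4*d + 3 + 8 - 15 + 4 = 10*d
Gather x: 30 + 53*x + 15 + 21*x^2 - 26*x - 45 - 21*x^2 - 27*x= 0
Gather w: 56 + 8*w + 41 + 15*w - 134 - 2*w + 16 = 21*w - 21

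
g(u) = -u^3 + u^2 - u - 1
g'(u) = -3*u^2 + 2*u - 1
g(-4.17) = 93.07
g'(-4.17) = -61.51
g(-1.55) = 6.68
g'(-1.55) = -11.31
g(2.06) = -7.56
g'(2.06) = -9.61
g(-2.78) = 30.99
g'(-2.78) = -29.75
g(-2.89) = 34.38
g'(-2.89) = -31.84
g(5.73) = -162.03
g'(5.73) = -88.04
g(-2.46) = 22.40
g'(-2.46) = -24.07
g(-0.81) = 1.00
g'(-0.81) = -4.59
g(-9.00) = 818.00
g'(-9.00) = -262.00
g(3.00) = -22.00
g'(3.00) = -22.00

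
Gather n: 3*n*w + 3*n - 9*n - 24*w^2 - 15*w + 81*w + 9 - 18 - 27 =n*(3*w - 6) - 24*w^2 + 66*w - 36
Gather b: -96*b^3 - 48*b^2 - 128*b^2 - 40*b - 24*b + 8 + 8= -96*b^3 - 176*b^2 - 64*b + 16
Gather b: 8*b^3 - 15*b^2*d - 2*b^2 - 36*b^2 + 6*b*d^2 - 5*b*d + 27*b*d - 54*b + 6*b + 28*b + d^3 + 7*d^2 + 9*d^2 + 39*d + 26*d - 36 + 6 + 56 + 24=8*b^3 + b^2*(-15*d - 38) + b*(6*d^2 + 22*d - 20) + d^3 + 16*d^2 + 65*d + 50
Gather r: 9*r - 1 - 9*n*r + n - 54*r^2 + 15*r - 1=n - 54*r^2 + r*(24 - 9*n) - 2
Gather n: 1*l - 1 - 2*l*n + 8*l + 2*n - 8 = 9*l + n*(2 - 2*l) - 9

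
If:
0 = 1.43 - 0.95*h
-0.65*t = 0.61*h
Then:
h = 1.51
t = -1.41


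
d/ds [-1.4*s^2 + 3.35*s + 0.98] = 3.35 - 2.8*s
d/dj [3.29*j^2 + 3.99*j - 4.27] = 6.58*j + 3.99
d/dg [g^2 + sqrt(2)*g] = 2*g + sqrt(2)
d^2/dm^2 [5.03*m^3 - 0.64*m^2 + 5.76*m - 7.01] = 30.18*m - 1.28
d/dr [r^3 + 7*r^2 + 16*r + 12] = 3*r^2 + 14*r + 16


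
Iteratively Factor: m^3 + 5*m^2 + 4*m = (m + 4)*(m^2 + m) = m*(m + 4)*(m + 1)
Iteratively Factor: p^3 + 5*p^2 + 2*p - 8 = (p + 4)*(p^2 + p - 2) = (p + 2)*(p + 4)*(p - 1)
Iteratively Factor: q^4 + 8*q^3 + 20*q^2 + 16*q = (q + 2)*(q^3 + 6*q^2 + 8*q) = (q + 2)*(q + 4)*(q^2 + 2*q) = q*(q + 2)*(q + 4)*(q + 2)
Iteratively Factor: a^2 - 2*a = (a - 2)*(a)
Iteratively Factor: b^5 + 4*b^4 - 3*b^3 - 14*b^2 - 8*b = (b)*(b^4 + 4*b^3 - 3*b^2 - 14*b - 8) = b*(b + 4)*(b^3 - 3*b - 2) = b*(b + 1)*(b + 4)*(b^2 - b - 2) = b*(b - 2)*(b + 1)*(b + 4)*(b + 1)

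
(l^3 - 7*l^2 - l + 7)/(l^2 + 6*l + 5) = (l^2 - 8*l + 7)/(l + 5)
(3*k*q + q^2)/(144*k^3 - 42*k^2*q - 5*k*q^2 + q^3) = q*(3*k + q)/(144*k^3 - 42*k^2*q - 5*k*q^2 + q^3)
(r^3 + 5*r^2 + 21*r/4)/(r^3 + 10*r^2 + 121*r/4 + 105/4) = r/(r + 5)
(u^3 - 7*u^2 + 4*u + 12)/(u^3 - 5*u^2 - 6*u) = (u - 2)/u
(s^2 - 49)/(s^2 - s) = (s^2 - 49)/(s*(s - 1))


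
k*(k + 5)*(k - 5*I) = k^3 + 5*k^2 - 5*I*k^2 - 25*I*k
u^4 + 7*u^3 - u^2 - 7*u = u*(u - 1)*(u + 1)*(u + 7)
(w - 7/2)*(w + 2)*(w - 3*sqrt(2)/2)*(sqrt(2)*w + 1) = sqrt(2)*w^4 - 3*sqrt(2)*w^3/2 - 2*w^3 - 17*sqrt(2)*w^2/2 + 3*w^2 + 9*sqrt(2)*w/4 + 14*w + 21*sqrt(2)/2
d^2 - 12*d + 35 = (d - 7)*(d - 5)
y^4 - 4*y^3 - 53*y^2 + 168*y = y*(y - 8)*(y - 3)*(y + 7)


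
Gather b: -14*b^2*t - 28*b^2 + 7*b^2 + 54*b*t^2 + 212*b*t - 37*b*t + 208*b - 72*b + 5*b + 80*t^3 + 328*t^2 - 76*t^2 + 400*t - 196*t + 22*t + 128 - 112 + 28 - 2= b^2*(-14*t - 21) + b*(54*t^2 + 175*t + 141) + 80*t^3 + 252*t^2 + 226*t + 42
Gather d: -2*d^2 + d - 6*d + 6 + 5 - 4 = -2*d^2 - 5*d + 7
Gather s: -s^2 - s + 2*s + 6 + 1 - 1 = -s^2 + s + 6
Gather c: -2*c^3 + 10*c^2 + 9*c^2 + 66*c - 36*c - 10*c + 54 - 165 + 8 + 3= -2*c^3 + 19*c^2 + 20*c - 100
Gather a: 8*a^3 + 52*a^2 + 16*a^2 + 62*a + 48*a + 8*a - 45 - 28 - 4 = 8*a^3 + 68*a^2 + 118*a - 77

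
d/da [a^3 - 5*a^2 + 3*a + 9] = 3*a^2 - 10*a + 3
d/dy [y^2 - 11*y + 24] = 2*y - 11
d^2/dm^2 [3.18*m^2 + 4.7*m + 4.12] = 6.36000000000000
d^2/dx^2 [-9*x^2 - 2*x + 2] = -18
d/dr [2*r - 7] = 2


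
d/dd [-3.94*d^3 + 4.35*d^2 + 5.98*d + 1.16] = -11.82*d^2 + 8.7*d + 5.98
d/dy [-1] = 0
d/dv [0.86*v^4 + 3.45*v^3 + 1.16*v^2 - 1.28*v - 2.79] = 3.44*v^3 + 10.35*v^2 + 2.32*v - 1.28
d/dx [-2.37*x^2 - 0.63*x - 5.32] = -4.74*x - 0.63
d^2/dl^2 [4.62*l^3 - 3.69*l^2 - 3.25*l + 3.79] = 27.72*l - 7.38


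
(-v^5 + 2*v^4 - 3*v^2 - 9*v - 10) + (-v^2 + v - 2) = -v^5 + 2*v^4 - 4*v^2 - 8*v - 12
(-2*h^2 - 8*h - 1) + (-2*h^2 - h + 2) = -4*h^2 - 9*h + 1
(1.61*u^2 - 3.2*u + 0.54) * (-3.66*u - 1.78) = -5.8926*u^3 + 8.8462*u^2 + 3.7196*u - 0.9612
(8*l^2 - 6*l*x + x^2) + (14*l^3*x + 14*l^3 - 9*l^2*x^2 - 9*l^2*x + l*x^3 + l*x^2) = 14*l^3*x + 14*l^3 - 9*l^2*x^2 - 9*l^2*x + 8*l^2 + l*x^3 + l*x^2 - 6*l*x + x^2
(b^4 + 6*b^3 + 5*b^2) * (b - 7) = b^5 - b^4 - 37*b^3 - 35*b^2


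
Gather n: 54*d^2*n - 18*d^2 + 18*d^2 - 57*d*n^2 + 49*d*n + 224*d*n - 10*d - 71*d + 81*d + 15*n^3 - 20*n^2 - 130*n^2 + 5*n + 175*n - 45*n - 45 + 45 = 15*n^3 + n^2*(-57*d - 150) + n*(54*d^2 + 273*d + 135)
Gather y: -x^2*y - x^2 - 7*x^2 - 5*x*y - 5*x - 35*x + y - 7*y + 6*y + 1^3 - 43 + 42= -8*x^2 - 40*x + y*(-x^2 - 5*x)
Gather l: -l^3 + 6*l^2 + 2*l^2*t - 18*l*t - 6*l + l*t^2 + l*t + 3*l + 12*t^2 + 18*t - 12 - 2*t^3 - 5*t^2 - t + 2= -l^3 + l^2*(2*t + 6) + l*(t^2 - 17*t - 3) - 2*t^3 + 7*t^2 + 17*t - 10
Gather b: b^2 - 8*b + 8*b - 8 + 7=b^2 - 1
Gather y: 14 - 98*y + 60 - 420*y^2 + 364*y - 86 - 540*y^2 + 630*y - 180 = -960*y^2 + 896*y - 192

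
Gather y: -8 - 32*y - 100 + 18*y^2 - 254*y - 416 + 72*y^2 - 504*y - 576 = 90*y^2 - 790*y - 1100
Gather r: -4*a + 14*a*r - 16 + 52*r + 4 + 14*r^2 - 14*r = -4*a + 14*r^2 + r*(14*a + 38) - 12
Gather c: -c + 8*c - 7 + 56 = 7*c + 49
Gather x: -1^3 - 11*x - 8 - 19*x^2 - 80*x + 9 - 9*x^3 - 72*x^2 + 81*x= -9*x^3 - 91*x^2 - 10*x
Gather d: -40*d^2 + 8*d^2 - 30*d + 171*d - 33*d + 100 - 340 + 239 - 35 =-32*d^2 + 108*d - 36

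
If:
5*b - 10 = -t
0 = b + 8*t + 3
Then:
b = 83/39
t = -25/39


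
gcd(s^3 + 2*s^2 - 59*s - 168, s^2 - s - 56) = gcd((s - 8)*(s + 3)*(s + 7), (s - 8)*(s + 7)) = s^2 - s - 56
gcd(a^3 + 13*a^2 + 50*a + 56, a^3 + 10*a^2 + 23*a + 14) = a^2 + 9*a + 14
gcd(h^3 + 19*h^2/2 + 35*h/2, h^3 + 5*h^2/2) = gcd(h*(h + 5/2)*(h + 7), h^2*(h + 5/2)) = h^2 + 5*h/2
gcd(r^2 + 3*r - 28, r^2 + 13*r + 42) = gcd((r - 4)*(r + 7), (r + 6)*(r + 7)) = r + 7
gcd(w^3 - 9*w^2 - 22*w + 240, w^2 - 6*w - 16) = w - 8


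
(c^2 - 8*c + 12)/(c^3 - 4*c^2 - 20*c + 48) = 1/(c + 4)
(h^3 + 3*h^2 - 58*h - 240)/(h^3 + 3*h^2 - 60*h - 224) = (h^2 + 11*h + 30)/(h^2 + 11*h + 28)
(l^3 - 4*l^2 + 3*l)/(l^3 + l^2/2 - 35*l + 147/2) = 2*l*(l - 1)/(2*l^2 + 7*l - 49)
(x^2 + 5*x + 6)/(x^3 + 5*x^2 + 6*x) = 1/x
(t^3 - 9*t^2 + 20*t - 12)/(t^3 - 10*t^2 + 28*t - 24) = (t - 1)/(t - 2)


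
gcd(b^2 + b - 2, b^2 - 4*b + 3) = b - 1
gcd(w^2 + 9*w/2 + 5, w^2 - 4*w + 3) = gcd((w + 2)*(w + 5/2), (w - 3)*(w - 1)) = 1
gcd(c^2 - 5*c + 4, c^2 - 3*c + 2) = c - 1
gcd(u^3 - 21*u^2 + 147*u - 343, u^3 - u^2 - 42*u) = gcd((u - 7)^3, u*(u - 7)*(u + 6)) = u - 7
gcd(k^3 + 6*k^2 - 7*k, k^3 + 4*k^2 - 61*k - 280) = k + 7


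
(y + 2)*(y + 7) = y^2 + 9*y + 14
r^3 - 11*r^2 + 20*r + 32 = (r - 8)*(r - 4)*(r + 1)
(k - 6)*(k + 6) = k^2 - 36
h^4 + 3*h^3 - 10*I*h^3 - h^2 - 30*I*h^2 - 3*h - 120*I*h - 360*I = (h + 3)*(h - 8*I)*(h - 5*I)*(h + 3*I)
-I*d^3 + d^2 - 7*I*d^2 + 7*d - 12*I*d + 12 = (d + 3)*(d + 4)*(-I*d + 1)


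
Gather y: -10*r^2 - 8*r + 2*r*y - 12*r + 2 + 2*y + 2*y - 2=-10*r^2 - 20*r + y*(2*r + 4)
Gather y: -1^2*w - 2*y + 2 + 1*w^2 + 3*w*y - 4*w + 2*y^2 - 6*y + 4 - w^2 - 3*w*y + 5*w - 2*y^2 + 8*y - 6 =0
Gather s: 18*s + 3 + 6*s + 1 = 24*s + 4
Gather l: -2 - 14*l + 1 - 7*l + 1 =-21*l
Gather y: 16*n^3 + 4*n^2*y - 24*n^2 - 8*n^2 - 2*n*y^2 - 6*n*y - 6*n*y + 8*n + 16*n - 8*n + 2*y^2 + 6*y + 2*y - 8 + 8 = 16*n^3 - 32*n^2 + 16*n + y^2*(2 - 2*n) + y*(4*n^2 - 12*n + 8)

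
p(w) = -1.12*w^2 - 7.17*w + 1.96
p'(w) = -2.24*w - 7.17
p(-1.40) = 9.80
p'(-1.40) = -4.03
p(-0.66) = 6.20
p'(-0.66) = -5.69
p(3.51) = -37.01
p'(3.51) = -15.03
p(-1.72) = 10.98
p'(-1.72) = -3.32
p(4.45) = -52.13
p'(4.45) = -17.14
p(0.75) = -4.05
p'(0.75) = -8.85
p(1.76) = -14.13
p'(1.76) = -11.11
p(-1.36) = 9.64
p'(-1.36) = -4.12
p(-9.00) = -24.23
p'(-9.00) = 12.99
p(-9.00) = -24.23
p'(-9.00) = 12.99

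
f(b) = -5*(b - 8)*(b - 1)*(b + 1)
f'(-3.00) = -370.00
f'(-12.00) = -3115.00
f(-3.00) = 440.00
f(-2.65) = 320.70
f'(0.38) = 33.23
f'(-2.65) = -312.34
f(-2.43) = 255.79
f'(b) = -5*(b - 8)*(b - 1) - 5*(b - 8)*(b + 1) - 5*(b - 1)*(b + 1) = -15*b^2 + 80*b + 5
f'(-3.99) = -553.00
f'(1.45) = 89.46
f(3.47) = 250.08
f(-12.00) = 14300.00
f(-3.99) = 894.46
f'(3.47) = 101.99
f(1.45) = 36.11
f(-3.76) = 772.49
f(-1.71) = 93.42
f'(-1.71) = -175.66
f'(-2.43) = -277.97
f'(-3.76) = -507.86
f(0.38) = -32.60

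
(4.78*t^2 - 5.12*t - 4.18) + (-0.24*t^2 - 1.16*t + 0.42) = 4.54*t^2 - 6.28*t - 3.76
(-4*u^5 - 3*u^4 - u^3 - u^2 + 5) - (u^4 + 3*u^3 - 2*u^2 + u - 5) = -4*u^5 - 4*u^4 - 4*u^3 + u^2 - u + 10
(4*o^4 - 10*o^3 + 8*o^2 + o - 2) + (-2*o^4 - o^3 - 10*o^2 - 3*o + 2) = 2*o^4 - 11*o^3 - 2*o^2 - 2*o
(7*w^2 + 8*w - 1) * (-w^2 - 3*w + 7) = -7*w^4 - 29*w^3 + 26*w^2 + 59*w - 7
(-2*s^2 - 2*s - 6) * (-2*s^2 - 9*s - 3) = 4*s^4 + 22*s^3 + 36*s^2 + 60*s + 18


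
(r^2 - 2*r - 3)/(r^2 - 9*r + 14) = (r^2 - 2*r - 3)/(r^2 - 9*r + 14)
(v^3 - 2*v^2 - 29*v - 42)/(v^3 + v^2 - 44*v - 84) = (v + 3)/(v + 6)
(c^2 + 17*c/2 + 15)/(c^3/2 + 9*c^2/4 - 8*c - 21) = 2*(2*c + 5)/(2*c^2 - 3*c - 14)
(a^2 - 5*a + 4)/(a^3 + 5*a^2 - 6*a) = (a - 4)/(a*(a + 6))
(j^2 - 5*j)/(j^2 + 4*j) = (j - 5)/(j + 4)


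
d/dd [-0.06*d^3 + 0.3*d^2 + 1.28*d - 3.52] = -0.18*d^2 + 0.6*d + 1.28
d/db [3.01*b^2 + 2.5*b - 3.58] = 6.02*b + 2.5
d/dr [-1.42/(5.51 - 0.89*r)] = -1.2638/(0.89*r - 5.51)^2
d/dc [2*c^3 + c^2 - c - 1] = 6*c^2 + 2*c - 1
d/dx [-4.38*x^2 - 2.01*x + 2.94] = -8.76*x - 2.01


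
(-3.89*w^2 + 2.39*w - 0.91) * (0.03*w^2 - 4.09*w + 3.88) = -0.1167*w^4 + 15.9818*w^3 - 24.8956*w^2 + 12.9951*w - 3.5308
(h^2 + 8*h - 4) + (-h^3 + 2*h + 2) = -h^3 + h^2 + 10*h - 2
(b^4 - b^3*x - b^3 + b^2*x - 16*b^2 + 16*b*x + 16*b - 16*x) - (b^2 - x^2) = b^4 - b^3*x - b^3 + b^2*x - 17*b^2 + 16*b*x + 16*b + x^2 - 16*x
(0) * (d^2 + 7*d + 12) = 0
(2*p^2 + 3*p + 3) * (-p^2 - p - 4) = -2*p^4 - 5*p^3 - 14*p^2 - 15*p - 12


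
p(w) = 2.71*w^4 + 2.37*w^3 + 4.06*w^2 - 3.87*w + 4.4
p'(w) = 10.84*w^3 + 7.11*w^2 + 8.12*w - 3.87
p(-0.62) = 8.20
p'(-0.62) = -8.75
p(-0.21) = 5.38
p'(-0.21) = -5.36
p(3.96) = 866.34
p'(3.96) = 812.94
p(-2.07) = 58.54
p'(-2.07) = -86.36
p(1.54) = 31.97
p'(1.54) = 65.09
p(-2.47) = 103.88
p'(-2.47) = -143.90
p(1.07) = 11.36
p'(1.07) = 26.24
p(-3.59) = 411.10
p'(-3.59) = -442.93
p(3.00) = 312.83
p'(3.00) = 377.16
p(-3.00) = 208.07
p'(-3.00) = -256.92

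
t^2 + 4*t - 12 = (t - 2)*(t + 6)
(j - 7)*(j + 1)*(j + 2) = j^3 - 4*j^2 - 19*j - 14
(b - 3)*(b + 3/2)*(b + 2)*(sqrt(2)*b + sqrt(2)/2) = sqrt(2)*b^4 + sqrt(2)*b^3 - 29*sqrt(2)*b^2/4 - 51*sqrt(2)*b/4 - 9*sqrt(2)/2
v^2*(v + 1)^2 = v^4 + 2*v^3 + v^2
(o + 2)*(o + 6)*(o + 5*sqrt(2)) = o^3 + 5*sqrt(2)*o^2 + 8*o^2 + 12*o + 40*sqrt(2)*o + 60*sqrt(2)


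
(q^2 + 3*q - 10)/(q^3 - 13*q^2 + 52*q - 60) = (q + 5)/(q^2 - 11*q + 30)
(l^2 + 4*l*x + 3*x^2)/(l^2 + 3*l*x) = (l + x)/l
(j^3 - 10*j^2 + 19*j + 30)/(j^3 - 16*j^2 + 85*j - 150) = (j + 1)/(j - 5)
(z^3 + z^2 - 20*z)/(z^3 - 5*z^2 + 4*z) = (z + 5)/(z - 1)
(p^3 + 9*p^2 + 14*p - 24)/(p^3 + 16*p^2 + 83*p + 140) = (p^2 + 5*p - 6)/(p^2 + 12*p + 35)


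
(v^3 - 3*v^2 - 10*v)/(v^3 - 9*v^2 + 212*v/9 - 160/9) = 9*v*(v + 2)/(9*v^2 - 36*v + 32)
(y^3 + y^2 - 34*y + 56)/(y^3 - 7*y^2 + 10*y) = (y^2 + 3*y - 28)/(y*(y - 5))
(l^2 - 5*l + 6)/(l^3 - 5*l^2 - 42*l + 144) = (l - 2)/(l^2 - 2*l - 48)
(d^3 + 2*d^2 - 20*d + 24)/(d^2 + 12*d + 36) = (d^2 - 4*d + 4)/(d + 6)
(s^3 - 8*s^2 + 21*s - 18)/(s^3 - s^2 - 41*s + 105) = (s^2 - 5*s + 6)/(s^2 + 2*s - 35)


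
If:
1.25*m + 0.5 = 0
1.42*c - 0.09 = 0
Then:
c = 0.06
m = -0.40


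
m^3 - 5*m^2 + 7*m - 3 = (m - 3)*(m - 1)^2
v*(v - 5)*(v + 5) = v^3 - 25*v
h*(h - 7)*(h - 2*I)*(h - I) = h^4 - 7*h^3 - 3*I*h^3 - 2*h^2 + 21*I*h^2 + 14*h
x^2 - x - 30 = (x - 6)*(x + 5)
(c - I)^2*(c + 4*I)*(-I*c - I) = -I*c^4 + 2*c^3 - I*c^3 + 2*c^2 - 7*I*c^2 - 4*c - 7*I*c - 4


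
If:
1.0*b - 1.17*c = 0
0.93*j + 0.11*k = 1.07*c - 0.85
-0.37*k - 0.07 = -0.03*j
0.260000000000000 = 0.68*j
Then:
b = 1.30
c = 1.11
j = 0.38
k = -0.16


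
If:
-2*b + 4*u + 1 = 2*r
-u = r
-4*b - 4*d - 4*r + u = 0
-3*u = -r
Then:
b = 1/2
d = -1/2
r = 0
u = 0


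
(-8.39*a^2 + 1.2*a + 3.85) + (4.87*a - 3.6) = -8.39*a^2 + 6.07*a + 0.25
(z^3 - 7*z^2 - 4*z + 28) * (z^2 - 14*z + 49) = z^5 - 21*z^4 + 143*z^3 - 259*z^2 - 588*z + 1372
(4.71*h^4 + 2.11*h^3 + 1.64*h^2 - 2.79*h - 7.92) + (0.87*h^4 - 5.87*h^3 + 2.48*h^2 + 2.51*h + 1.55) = 5.58*h^4 - 3.76*h^3 + 4.12*h^2 - 0.28*h - 6.37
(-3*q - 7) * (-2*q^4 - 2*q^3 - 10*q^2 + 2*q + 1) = 6*q^5 + 20*q^4 + 44*q^3 + 64*q^2 - 17*q - 7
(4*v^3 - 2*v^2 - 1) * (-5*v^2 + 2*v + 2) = -20*v^5 + 18*v^4 + 4*v^3 + v^2 - 2*v - 2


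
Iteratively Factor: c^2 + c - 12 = (c - 3)*(c + 4)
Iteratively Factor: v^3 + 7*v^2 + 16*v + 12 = (v + 3)*(v^2 + 4*v + 4) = (v + 2)*(v + 3)*(v + 2)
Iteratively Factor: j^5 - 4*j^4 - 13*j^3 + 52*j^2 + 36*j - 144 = (j + 3)*(j^4 - 7*j^3 + 8*j^2 + 28*j - 48) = (j - 4)*(j + 3)*(j^3 - 3*j^2 - 4*j + 12) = (j - 4)*(j - 2)*(j + 3)*(j^2 - j - 6) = (j - 4)*(j - 3)*(j - 2)*(j + 3)*(j + 2)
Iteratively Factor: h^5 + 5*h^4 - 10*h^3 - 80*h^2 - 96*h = (h)*(h^4 + 5*h^3 - 10*h^2 - 80*h - 96) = h*(h - 4)*(h^3 + 9*h^2 + 26*h + 24) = h*(h - 4)*(h + 2)*(h^2 + 7*h + 12) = h*(h - 4)*(h + 2)*(h + 4)*(h + 3)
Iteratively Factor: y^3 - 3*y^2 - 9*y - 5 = (y + 1)*(y^2 - 4*y - 5) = (y - 5)*(y + 1)*(y + 1)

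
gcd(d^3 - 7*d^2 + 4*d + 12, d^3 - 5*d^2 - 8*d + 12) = d - 6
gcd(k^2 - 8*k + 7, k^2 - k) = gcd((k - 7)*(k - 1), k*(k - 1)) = k - 1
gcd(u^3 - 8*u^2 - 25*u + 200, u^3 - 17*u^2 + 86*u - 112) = u - 8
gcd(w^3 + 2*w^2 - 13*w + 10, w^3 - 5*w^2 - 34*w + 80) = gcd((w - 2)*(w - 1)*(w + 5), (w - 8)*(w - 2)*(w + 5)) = w^2 + 3*w - 10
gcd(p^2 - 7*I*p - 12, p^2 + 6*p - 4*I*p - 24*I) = p - 4*I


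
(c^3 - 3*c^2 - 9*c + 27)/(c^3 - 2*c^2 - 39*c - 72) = (c^2 - 6*c + 9)/(c^2 - 5*c - 24)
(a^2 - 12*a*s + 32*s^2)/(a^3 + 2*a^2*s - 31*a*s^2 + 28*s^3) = (-a + 8*s)/(-a^2 - 6*a*s + 7*s^2)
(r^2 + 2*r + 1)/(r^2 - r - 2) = (r + 1)/(r - 2)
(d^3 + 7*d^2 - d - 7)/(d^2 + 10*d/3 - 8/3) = 3*(d^3 + 7*d^2 - d - 7)/(3*d^2 + 10*d - 8)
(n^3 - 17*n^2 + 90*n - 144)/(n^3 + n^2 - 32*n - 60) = (n^2 - 11*n + 24)/(n^2 + 7*n + 10)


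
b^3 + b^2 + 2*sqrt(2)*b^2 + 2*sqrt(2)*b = b*(b + 1)*(b + 2*sqrt(2))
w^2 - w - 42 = (w - 7)*(w + 6)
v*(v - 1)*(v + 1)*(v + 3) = v^4 + 3*v^3 - v^2 - 3*v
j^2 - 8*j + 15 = (j - 5)*(j - 3)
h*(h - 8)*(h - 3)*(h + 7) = h^4 - 4*h^3 - 53*h^2 + 168*h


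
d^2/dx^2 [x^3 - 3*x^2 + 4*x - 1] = 6*x - 6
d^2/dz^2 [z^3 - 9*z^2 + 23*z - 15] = 6*z - 18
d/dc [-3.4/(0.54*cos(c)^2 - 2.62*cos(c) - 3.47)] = (8.908 - 3.672*cos(c))*sin(c)/(-0.54*cos(c)^2 + 2.62*cos(c) + 3.47)^2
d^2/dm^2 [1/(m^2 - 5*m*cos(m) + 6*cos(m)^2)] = ((m^2 - 5*m*cos(m) + 6*cos(m)^2)*(-5*m*cos(m) - 24*sin(m)^2 - 10*sin(m) + 10) + 2*(5*m*sin(m) + 2*m - 6*sin(2*m) - 5*cos(m))^2)/((m - 3*cos(m))^3*(m - 2*cos(m))^3)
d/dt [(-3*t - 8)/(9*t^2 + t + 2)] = (-27*t^2 - 3*t + (3*t + 8)*(18*t + 1) - 6)/(9*t^2 + t + 2)^2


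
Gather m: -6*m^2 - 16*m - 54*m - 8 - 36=-6*m^2 - 70*m - 44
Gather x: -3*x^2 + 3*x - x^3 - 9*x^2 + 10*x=-x^3 - 12*x^2 + 13*x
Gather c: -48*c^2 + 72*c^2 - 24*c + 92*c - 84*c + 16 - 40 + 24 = 24*c^2 - 16*c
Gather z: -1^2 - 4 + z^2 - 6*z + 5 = z^2 - 6*z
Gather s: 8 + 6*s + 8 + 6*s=12*s + 16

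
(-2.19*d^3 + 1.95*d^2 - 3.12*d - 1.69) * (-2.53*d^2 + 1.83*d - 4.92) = 5.5407*d^5 - 8.9412*d^4 + 22.2369*d^3 - 11.0279*d^2 + 12.2577*d + 8.3148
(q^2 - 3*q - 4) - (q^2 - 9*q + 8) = 6*q - 12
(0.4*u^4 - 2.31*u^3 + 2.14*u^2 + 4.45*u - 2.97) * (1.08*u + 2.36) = 0.432*u^5 - 1.5508*u^4 - 3.1404*u^3 + 9.8564*u^2 + 7.2944*u - 7.0092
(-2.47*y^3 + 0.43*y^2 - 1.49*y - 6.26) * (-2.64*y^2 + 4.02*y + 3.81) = 6.5208*y^5 - 11.0646*y^4 - 3.7485*y^3 + 12.1749*y^2 - 30.8421*y - 23.8506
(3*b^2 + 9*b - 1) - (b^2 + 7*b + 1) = 2*b^2 + 2*b - 2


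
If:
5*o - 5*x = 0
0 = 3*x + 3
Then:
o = -1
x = -1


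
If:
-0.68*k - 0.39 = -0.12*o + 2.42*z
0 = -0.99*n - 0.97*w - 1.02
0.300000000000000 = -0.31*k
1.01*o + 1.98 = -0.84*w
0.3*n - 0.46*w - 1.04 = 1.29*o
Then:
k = -0.97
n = 2.59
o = 1.12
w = -3.70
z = 0.17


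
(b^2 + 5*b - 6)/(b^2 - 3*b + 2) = (b + 6)/(b - 2)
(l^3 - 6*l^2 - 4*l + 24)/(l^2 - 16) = (l^3 - 6*l^2 - 4*l + 24)/(l^2 - 16)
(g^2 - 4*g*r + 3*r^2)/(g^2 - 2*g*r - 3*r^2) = (g - r)/(g + r)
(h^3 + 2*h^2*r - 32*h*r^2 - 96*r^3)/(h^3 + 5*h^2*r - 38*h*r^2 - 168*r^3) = (h + 4*r)/(h + 7*r)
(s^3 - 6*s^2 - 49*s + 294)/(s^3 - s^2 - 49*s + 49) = (s - 6)/(s - 1)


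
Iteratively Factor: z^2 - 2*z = (z - 2)*(z)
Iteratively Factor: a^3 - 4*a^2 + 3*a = (a - 1)*(a^2 - 3*a) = a*(a - 1)*(a - 3)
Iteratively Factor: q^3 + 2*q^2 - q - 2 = (q - 1)*(q^2 + 3*q + 2) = (q - 1)*(q + 2)*(q + 1)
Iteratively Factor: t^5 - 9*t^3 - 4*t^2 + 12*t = (t + 2)*(t^4 - 2*t^3 - 5*t^2 + 6*t) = t*(t + 2)*(t^3 - 2*t^2 - 5*t + 6) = t*(t + 2)^2*(t^2 - 4*t + 3) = t*(t - 1)*(t + 2)^2*(t - 3)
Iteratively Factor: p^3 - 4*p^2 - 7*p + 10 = (p + 2)*(p^2 - 6*p + 5) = (p - 1)*(p + 2)*(p - 5)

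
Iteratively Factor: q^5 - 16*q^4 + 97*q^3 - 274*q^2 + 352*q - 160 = (q - 1)*(q^4 - 15*q^3 + 82*q^2 - 192*q + 160) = (q - 4)*(q - 1)*(q^3 - 11*q^2 + 38*q - 40) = (q - 5)*(q - 4)*(q - 1)*(q^2 - 6*q + 8) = (q - 5)*(q - 4)^2*(q - 1)*(q - 2)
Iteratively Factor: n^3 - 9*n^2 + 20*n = (n - 5)*(n^2 - 4*n) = n*(n - 5)*(n - 4)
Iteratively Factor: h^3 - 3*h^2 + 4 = (h - 2)*(h^2 - h - 2) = (h - 2)*(h + 1)*(h - 2)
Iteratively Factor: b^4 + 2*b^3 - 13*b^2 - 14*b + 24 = (b + 2)*(b^3 - 13*b + 12) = (b + 2)*(b + 4)*(b^2 - 4*b + 3) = (b - 3)*(b + 2)*(b + 4)*(b - 1)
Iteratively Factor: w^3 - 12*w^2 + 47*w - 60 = (w - 4)*(w^2 - 8*w + 15) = (w - 5)*(w - 4)*(w - 3)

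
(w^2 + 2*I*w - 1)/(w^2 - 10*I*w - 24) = (-w^2 - 2*I*w + 1)/(-w^2 + 10*I*w + 24)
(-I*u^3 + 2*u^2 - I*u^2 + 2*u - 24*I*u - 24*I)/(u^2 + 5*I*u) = (-I*u^3 + u^2*(2 - I) + 2*u*(1 - 12*I) - 24*I)/(u*(u + 5*I))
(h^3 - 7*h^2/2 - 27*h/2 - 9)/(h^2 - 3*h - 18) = (2*h^2 + 5*h + 3)/(2*(h + 3))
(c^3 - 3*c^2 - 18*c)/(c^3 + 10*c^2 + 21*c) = (c - 6)/(c + 7)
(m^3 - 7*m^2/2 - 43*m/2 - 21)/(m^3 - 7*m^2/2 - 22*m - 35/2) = (2*m^2 + 7*m + 6)/(2*m^2 + 7*m + 5)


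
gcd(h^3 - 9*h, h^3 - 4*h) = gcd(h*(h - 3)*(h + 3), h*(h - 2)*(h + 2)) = h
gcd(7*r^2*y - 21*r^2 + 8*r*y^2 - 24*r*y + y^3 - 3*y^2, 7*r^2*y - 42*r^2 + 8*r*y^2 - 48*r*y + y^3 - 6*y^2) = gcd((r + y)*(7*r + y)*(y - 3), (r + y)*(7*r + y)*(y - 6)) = 7*r^2 + 8*r*y + y^2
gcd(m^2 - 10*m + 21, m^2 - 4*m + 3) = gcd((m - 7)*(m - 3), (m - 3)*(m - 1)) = m - 3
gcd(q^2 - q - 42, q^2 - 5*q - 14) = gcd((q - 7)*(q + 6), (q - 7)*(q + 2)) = q - 7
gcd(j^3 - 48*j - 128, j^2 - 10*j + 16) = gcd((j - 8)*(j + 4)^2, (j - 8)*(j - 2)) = j - 8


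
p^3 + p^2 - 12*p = p*(p - 3)*(p + 4)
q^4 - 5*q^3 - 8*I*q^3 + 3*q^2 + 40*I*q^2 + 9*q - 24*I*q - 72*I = (q - 3)^2*(q + 1)*(q - 8*I)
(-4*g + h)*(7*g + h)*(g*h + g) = -28*g^3*h - 28*g^3 + 3*g^2*h^2 + 3*g^2*h + g*h^3 + g*h^2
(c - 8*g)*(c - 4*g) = c^2 - 12*c*g + 32*g^2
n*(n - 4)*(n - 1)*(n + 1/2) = n^4 - 9*n^3/2 + 3*n^2/2 + 2*n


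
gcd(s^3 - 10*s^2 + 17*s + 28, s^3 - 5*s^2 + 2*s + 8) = s^2 - 3*s - 4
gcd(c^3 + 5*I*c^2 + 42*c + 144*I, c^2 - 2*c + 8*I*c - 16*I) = c + 8*I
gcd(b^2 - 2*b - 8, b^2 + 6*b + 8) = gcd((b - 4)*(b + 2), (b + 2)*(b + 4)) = b + 2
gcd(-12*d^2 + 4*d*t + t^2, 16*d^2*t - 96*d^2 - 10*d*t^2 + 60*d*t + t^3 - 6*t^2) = -2*d + t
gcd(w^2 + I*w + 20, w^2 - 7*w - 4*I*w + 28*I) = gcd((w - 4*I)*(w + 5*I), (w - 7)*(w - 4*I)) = w - 4*I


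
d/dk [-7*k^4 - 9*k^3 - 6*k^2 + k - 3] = -28*k^3 - 27*k^2 - 12*k + 1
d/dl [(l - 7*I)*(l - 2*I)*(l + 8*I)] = 3*l^2 - 2*I*l + 58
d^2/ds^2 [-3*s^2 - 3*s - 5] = -6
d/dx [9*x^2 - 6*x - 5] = 18*x - 6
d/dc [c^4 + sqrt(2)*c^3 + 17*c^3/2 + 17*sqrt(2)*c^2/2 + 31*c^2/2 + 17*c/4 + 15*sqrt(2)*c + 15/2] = 4*c^3 + 3*sqrt(2)*c^2 + 51*c^2/2 + 17*sqrt(2)*c + 31*c + 17/4 + 15*sqrt(2)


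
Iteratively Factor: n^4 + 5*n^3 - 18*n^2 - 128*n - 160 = (n + 2)*(n^3 + 3*n^2 - 24*n - 80) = (n - 5)*(n + 2)*(n^2 + 8*n + 16) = (n - 5)*(n + 2)*(n + 4)*(n + 4)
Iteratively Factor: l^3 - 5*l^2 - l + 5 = (l - 5)*(l^2 - 1) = (l - 5)*(l - 1)*(l + 1)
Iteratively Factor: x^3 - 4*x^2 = (x - 4)*(x^2) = x*(x - 4)*(x)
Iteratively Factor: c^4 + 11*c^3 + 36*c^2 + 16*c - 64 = (c + 4)*(c^3 + 7*c^2 + 8*c - 16) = (c + 4)^2*(c^2 + 3*c - 4) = (c + 4)^3*(c - 1)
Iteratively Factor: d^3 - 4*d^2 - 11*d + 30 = (d - 5)*(d^2 + d - 6) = (d - 5)*(d - 2)*(d + 3)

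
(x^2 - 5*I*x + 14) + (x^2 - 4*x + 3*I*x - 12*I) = 2*x^2 - 4*x - 2*I*x + 14 - 12*I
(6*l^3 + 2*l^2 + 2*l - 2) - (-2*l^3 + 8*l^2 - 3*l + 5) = 8*l^3 - 6*l^2 + 5*l - 7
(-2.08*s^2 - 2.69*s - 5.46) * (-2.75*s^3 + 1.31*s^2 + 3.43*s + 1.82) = 5.72*s^5 + 4.6727*s^4 + 4.3567*s^3 - 20.1649*s^2 - 23.6236*s - 9.9372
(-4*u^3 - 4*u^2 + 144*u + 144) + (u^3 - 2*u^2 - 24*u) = -3*u^3 - 6*u^2 + 120*u + 144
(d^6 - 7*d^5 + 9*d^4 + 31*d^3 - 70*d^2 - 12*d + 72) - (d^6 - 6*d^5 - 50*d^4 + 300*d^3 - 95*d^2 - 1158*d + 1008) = -d^5 + 59*d^4 - 269*d^3 + 25*d^2 + 1146*d - 936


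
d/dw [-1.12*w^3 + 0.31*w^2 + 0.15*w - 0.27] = -3.36*w^2 + 0.62*w + 0.15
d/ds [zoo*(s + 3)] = zoo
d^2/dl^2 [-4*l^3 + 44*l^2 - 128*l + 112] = 88 - 24*l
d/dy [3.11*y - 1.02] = 3.11000000000000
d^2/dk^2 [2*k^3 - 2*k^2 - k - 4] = 12*k - 4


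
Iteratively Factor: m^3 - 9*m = (m)*(m^2 - 9) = m*(m + 3)*(m - 3)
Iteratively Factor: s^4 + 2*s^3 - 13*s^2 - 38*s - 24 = (s + 2)*(s^3 - 13*s - 12) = (s - 4)*(s + 2)*(s^2 + 4*s + 3) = (s - 4)*(s + 1)*(s + 2)*(s + 3)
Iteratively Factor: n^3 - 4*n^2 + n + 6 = (n + 1)*(n^2 - 5*n + 6) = (n - 2)*(n + 1)*(n - 3)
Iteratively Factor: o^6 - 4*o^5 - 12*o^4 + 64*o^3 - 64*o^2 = (o - 2)*(o^5 - 2*o^4 - 16*o^3 + 32*o^2) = (o - 2)^2*(o^4 - 16*o^2) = o*(o - 2)^2*(o^3 - 16*o) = o*(o - 2)^2*(o + 4)*(o^2 - 4*o) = o*(o - 4)*(o - 2)^2*(o + 4)*(o)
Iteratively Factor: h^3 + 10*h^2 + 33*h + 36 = (h + 4)*(h^2 + 6*h + 9) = (h + 3)*(h + 4)*(h + 3)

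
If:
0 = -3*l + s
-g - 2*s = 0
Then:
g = -2*s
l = s/3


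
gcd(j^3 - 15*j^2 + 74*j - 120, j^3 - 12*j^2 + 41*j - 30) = j^2 - 11*j + 30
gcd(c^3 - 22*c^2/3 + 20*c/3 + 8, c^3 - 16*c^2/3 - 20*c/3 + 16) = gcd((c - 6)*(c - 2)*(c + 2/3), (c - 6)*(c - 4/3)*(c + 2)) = c - 6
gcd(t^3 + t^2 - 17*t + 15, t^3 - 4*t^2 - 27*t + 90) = t^2 + 2*t - 15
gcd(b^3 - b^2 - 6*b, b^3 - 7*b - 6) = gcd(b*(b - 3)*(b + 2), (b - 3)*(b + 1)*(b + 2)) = b^2 - b - 6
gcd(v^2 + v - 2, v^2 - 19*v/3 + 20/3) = 1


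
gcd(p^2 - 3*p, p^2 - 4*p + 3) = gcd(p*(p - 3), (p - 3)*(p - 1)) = p - 3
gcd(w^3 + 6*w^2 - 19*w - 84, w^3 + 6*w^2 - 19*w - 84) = w^3 + 6*w^2 - 19*w - 84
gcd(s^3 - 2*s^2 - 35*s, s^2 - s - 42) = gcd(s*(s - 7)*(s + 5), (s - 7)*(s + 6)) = s - 7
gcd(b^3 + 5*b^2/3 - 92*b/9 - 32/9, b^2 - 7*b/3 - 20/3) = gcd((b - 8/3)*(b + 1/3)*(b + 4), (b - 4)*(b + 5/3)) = 1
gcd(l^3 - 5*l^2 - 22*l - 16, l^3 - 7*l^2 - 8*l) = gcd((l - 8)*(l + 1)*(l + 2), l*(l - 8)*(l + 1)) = l^2 - 7*l - 8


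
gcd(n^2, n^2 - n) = n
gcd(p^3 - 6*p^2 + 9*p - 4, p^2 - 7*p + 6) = p - 1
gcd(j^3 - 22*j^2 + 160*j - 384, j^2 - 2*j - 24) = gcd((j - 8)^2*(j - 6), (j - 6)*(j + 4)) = j - 6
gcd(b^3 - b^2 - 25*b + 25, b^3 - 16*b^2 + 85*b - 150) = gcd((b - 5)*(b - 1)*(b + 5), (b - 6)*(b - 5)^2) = b - 5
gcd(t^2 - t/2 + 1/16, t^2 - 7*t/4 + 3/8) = t - 1/4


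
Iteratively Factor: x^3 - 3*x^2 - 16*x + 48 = (x - 3)*(x^2 - 16) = (x - 4)*(x - 3)*(x + 4)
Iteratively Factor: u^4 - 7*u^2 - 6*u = (u + 1)*(u^3 - u^2 - 6*u) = (u + 1)*(u + 2)*(u^2 - 3*u) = u*(u + 1)*(u + 2)*(u - 3)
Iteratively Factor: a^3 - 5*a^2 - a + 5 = (a - 5)*(a^2 - 1) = (a - 5)*(a - 1)*(a + 1)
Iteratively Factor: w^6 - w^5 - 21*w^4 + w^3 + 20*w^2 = (w - 5)*(w^5 + 4*w^4 - w^3 - 4*w^2) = w*(w - 5)*(w^4 + 4*w^3 - w^2 - 4*w) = w*(w - 5)*(w + 1)*(w^3 + 3*w^2 - 4*w) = w^2*(w - 5)*(w + 1)*(w^2 + 3*w - 4) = w^2*(w - 5)*(w + 1)*(w + 4)*(w - 1)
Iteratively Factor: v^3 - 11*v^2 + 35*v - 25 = (v - 5)*(v^2 - 6*v + 5) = (v - 5)^2*(v - 1)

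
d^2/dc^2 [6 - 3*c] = 0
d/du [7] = 0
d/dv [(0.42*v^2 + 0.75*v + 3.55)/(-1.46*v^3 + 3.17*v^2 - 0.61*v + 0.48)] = (0.6132*v^4 + 2.19*v^3 + 12.9153*v^2 - 22.1038*v + 2.5255)/(2.1316*v^6 - 9.2564*v^5 + 11.8301*v^4 - 5.269*v^3 + 3.4153*v^2 - 0.5856*v + 0.2304)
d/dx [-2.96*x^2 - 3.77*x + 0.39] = -5.92*x - 3.77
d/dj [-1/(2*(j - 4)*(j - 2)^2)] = (3*j - 10)/(2*(j - 4)^2*(j - 2)^3)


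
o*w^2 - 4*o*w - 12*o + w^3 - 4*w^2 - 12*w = (o + w)*(w - 6)*(w + 2)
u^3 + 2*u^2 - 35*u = u*(u - 5)*(u + 7)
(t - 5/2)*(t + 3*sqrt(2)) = t^2 - 5*t/2 + 3*sqrt(2)*t - 15*sqrt(2)/2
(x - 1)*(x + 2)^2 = x^3 + 3*x^2 - 4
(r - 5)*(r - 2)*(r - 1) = r^3 - 8*r^2 + 17*r - 10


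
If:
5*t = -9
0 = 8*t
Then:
No Solution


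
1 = 1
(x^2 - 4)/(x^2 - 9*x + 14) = (x + 2)/(x - 7)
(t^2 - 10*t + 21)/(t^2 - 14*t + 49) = (t - 3)/(t - 7)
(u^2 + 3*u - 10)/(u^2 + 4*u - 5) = (u - 2)/(u - 1)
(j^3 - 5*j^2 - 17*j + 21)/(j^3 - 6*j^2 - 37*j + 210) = (j^2 + 2*j - 3)/(j^2 + j - 30)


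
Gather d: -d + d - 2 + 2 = 0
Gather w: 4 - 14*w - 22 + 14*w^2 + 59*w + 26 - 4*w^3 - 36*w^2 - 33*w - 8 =-4*w^3 - 22*w^2 + 12*w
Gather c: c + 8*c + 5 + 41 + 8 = 9*c + 54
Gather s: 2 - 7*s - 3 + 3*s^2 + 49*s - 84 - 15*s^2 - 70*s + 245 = -12*s^2 - 28*s + 160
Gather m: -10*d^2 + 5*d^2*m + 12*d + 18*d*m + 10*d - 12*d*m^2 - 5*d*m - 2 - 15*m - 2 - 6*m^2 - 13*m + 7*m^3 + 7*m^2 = -10*d^2 + 22*d + 7*m^3 + m^2*(1 - 12*d) + m*(5*d^2 + 13*d - 28) - 4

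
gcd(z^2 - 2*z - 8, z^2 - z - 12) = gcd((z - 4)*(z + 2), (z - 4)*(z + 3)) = z - 4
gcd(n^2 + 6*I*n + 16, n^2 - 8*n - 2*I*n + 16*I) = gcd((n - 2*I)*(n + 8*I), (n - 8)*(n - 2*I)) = n - 2*I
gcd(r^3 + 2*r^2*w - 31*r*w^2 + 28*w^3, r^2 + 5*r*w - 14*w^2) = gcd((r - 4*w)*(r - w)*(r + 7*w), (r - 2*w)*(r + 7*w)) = r + 7*w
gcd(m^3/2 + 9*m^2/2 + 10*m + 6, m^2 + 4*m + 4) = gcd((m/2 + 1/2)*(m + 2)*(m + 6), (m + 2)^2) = m + 2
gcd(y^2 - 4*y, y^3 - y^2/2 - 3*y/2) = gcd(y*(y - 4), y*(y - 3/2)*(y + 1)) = y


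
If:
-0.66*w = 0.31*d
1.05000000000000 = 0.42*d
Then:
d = 2.50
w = -1.17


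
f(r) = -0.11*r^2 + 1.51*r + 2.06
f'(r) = 1.51 - 0.22*r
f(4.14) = 6.43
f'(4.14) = 0.60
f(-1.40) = -0.27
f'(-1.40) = 1.82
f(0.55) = 2.86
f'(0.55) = 1.39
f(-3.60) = -4.80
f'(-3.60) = 2.30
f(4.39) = 6.57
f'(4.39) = 0.54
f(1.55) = 4.14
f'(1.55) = 1.17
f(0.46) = 2.73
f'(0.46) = 1.41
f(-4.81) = -7.75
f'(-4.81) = 2.57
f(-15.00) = -45.34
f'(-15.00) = 4.81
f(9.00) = 6.74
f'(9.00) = -0.47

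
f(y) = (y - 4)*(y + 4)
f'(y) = 2*y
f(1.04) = -14.92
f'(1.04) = 2.08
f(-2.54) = -9.55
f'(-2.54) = -5.08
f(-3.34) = -4.84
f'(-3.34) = -6.68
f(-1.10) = -14.79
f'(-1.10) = -2.20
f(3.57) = -3.26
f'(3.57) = 7.14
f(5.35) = 12.62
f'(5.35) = 10.70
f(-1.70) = -13.11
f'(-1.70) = -3.40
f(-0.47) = -15.78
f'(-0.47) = -0.94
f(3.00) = -7.00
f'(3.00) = 6.00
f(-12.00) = 128.00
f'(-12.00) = -24.00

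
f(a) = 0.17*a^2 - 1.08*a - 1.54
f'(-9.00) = -4.14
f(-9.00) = 21.95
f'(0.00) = -1.08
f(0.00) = -1.54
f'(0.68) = -0.85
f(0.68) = -2.20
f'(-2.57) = -1.95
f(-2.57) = 2.36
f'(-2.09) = -1.79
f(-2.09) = 1.46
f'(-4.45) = -2.59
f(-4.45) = 6.63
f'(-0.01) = -1.08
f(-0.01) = -1.53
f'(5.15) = 0.67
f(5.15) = -2.59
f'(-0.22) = -1.15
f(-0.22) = -1.29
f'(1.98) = -0.41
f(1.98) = -3.01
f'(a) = 0.34*a - 1.08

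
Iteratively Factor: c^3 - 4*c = (c - 2)*(c^2 + 2*c) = (c - 2)*(c + 2)*(c)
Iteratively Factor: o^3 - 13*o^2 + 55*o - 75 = (o - 3)*(o^2 - 10*o + 25) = (o - 5)*(o - 3)*(o - 5)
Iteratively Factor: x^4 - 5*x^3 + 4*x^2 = (x)*(x^3 - 5*x^2 + 4*x) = x*(x - 4)*(x^2 - x) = x^2*(x - 4)*(x - 1)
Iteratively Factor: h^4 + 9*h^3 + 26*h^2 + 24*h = (h + 4)*(h^3 + 5*h^2 + 6*h) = (h + 3)*(h + 4)*(h^2 + 2*h) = (h + 2)*(h + 3)*(h + 4)*(h)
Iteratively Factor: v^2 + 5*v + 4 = (v + 4)*(v + 1)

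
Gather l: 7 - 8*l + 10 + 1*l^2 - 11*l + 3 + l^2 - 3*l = 2*l^2 - 22*l + 20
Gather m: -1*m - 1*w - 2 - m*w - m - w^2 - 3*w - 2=m*(-w - 2) - w^2 - 4*w - 4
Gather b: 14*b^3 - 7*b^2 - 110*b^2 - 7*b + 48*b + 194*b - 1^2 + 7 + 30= 14*b^3 - 117*b^2 + 235*b + 36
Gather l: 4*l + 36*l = 40*l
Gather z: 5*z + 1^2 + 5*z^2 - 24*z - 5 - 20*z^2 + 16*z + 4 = -15*z^2 - 3*z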